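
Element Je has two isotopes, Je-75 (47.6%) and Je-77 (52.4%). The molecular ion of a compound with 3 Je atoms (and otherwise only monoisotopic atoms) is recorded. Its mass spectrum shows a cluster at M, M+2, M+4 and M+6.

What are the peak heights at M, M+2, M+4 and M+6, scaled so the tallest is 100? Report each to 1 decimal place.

27.5 : 90.8 : 100.0 : 36.7

Expanding (0.476 + 0.524)^3:
P(M) = 0.476^3 = 0.107850
P(M+2) = 3 × 0.476^2 × 0.524^1 = 0.356177
P(M+4) = 3 × 0.476^1 × 0.524^2 = 0.392095
P(M+6) = 0.524^3 = 0.143878
The M+4 peak is largest (0.392095); scaling to 100 gives 27.5 : 90.8 : 100.0 : 36.7.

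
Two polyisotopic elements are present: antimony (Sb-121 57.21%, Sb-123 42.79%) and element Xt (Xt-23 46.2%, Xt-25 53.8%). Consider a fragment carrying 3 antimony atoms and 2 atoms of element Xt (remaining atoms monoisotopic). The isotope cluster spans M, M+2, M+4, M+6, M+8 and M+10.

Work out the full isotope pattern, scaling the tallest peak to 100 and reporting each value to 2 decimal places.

Antimony pattern (n=3): 0.18724742 : 0.42015297 : 0.3142518 : 0.07834781
Element Xt pattern (n=2): 0.213444 : 0.497112 : 0.289444
Convolve the two distributions (both contribute in 2-u steps):
  M: 0.18724742×0.213444 = 0.039967
  M+2: 0.18724742×0.497112 + 0.42015297×0.213444 = 0.182762
  M+4: 0.18724742×0.289444 + 0.42015297×0.497112 + 0.3142518×0.213444 = 0.330136
  M+6: 0.42015297×0.289444 + 0.3142518×0.497112 + 0.07834781×0.213444 = 0.294552
  M+8: 0.3142518×0.289444 + 0.07834781×0.497112 = 0.129906
  M+10: 0.07834781×0.289444 = 0.022677
Scale to base peak (0.330136) = 100: 12.11 : 55.36 : 100.00 : 89.22 : 39.35 : 6.87

12.11 : 55.36 : 100.00 : 89.22 : 39.35 : 6.87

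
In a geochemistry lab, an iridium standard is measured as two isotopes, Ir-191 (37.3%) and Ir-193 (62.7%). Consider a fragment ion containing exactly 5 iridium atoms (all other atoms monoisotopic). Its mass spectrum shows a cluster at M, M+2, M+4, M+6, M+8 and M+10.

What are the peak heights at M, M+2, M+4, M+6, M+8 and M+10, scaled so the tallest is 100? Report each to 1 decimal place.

The 5 Ir atoms are independent, so intensities follow the terms of (0.373 + 0.627)^5.
P(M) = 0.373^5 = 0.007220
P(M+2) = 5 × 0.373^4 × 0.627^1 = 0.060684
P(M+4) = 10 × 0.373^3 × 0.627^2 = 0.204015
P(M+6) = 10 × 0.373^2 × 0.627^3 = 0.342942
P(M+8) = 5 × 0.373^1 × 0.627^4 = 0.288237
P(M+10) = 0.627^5 = 0.096903
The M+6 peak is largest (0.342942); scaling to 100 gives 2.1 : 17.7 : 59.5 : 100.0 : 84.0 : 28.3.

2.1 : 17.7 : 59.5 : 100.0 : 84.0 : 28.3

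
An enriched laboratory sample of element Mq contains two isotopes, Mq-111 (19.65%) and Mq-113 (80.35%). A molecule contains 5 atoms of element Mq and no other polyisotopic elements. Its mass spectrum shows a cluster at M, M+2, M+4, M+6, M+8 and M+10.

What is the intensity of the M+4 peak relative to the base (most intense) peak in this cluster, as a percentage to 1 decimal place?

12.0%

Term probabilities: M 0.0003, M+2 0.0060, M+4 0.0490, M+6 0.2003, M+8 0.4095, M+10 0.3349. Base peak = M+8.
P(M+8) = C(5,4) × 0.1965^1 × 0.8035^4 = 5 × 0.1965 × 0.41681518 = 0.409521 (base)
P(M+4) = C(5,2) × 0.1965^3 × 0.8035^2 = 10 × 0.00758731 × 0.64561225 = 0.048985
Relative intensity = 0.048985 / 0.409521 × 100 = 12.0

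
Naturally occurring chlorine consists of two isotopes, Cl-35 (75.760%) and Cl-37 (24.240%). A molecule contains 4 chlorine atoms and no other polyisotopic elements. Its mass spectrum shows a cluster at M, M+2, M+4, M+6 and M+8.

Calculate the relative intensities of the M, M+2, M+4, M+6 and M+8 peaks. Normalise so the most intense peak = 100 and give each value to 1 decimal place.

Each Cl atom is independently Cl-35 (p = 0.75760) or Cl-37 (q = 0.24240); the cluster is the binomial expansion (p + q)^4.
P(M) = 0.75760^4 = 0.329428
P(M+2) = 4 × 0.75760^3 × 0.24240^1 = 0.421612
P(M+4) = 6 × 0.75760^2 × 0.24240^2 = 0.202347
P(M+6) = 4 × 0.75760^1 × 0.24240^3 = 0.043162
P(M+8) = 0.24240^4 = 0.003452
The M+2 peak is largest (0.421612); scaling to 100 gives 78.1 : 100.0 : 48.0 : 10.2 : 0.8.

78.1 : 100.0 : 48.0 : 10.2 : 0.8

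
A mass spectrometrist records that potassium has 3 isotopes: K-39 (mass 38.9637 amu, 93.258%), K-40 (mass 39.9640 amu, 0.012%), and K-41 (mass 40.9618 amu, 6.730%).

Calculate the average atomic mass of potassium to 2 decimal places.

Weight each isotope mass by its fractional abundance: 0.93258 × 38.9637 + 0.00012 × 39.9640 + 0.06730 × 40.9618
= 36.33677 + 0.00480 + 2.75673 = 39.09830 amu

39.10 amu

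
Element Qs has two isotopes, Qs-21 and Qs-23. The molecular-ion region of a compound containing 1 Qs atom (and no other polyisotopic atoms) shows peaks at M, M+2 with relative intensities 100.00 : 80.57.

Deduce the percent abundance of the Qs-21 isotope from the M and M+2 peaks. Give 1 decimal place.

Let p = fractional abundance of Qs-21. I(M+2)/I(M) = [C(1,1)·p^0·(1−p)] / p^1 = 1·(1−p)/p = 80.57/100.00 = 0.8057
(1−p)/p = 0.8057/1 = 0.8057  ⇒  p = 1/(1 + 0.8057) = 0.5538
Qs-21: 55.4%, Qs-23: 44.6%.

55.4%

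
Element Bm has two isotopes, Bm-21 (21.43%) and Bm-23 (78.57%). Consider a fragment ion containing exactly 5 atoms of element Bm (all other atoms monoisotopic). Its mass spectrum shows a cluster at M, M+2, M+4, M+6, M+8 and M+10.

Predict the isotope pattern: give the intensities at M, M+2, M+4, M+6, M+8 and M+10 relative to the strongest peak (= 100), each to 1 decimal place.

0.1 : 2.0 : 14.9 : 54.6 : 100.0 : 73.3

Expanding (0.2143 + 0.7857)^5:
P(M) = 0.2143^5 = 0.000452
P(M+2) = 5 × 0.2143^4 × 0.7857^1 = 0.008285
P(M+4) = 10 × 0.2143^3 × 0.7857^2 = 0.060755
P(M+6) = 10 × 0.2143^2 × 0.7857^3 = 0.222748
P(M+8) = 5 × 0.2143^1 × 0.7857^4 = 0.408337
P(M+10) = 0.7857^5 = 0.299422
The M+8 peak is largest (0.408337); scaling to 100 gives 0.1 : 2.0 : 14.9 : 54.6 : 100.0 : 73.3.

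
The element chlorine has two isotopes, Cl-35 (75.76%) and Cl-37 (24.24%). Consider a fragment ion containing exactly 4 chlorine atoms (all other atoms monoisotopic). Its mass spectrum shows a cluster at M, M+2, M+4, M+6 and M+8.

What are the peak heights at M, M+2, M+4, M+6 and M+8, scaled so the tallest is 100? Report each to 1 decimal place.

78.1 : 100.0 : 48.0 : 10.2 : 0.8

Each Cl atom is independently Cl-35 (p = 0.7576) or Cl-37 (q = 0.2424); the cluster is the binomial expansion (p + q)^4.
P(M) = 0.7576^4 = 0.329428
P(M+2) = 4 × 0.7576^3 × 0.2424^1 = 0.421612
P(M+4) = 6 × 0.7576^2 × 0.2424^2 = 0.202347
P(M+6) = 4 × 0.7576^1 × 0.2424^3 = 0.043162
P(M+8) = 0.2424^4 = 0.003452
The M+2 peak is largest (0.421612); scaling to 100 gives 78.1 : 100.0 : 48.0 : 10.2 : 0.8.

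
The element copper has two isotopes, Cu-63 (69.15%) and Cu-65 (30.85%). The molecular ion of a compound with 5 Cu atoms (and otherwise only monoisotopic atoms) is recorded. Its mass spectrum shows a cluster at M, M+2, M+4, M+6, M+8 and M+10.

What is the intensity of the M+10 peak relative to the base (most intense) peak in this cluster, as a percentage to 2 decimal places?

Binomial terms of (0.6915 + 0.3085)^5: M 0.1581, M+2 0.3527, M+4 0.3147, M+6 0.1404, M+8 0.0313, M+10 0.0028 → M+2 is the base peak.
P(M+2) = C(5,1) × 0.6915^4 × 0.3085^1 = 5 × 0.2286487 × 0.3085 = 0.352691 (base)
P(M+10) = C(5,5) × 0.6915^0 × 0.3085^5 = 1 × 1.0000 × 0.00279432 = 0.002794
Relative intensity = 0.002794 / 0.352691 × 100 = 0.79

0.79%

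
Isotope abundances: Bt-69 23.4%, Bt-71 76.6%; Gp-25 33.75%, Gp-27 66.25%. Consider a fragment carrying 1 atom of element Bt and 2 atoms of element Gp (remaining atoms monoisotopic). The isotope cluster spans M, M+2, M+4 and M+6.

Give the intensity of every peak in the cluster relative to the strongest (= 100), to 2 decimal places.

5.99 : 43.10 : 100.00 : 75.51

Element Bt pattern (n=1): 0.2340 : 0.7660
Element Gp pattern (n=2): 0.11390625 : 0.4471875 : 0.43890625
Convolve the two distributions (both contribute in 2-u steps):
  M: 0.2340×0.11390625 = 0.026654
  M+2: 0.2340×0.4471875 + 0.7660×0.11390625 = 0.191894
  M+4: 0.2340×0.43890625 + 0.7660×0.4471875 = 0.445250
  M+6: 0.7660×0.43890625 = 0.336202
Scale to base peak (0.445250) = 100: 5.99 : 43.10 : 100.00 : 75.51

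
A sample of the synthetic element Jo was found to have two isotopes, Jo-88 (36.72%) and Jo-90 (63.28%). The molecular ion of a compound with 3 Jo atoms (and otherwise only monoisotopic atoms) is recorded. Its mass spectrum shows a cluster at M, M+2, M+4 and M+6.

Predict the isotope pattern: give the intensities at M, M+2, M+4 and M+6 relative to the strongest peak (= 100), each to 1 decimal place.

11.2 : 58.0 : 100.0 : 57.4

The 3 Jo atoms are independent, so intensities follow the terms of (0.3672 + 0.6328)^3.
P(M) = 0.3672^3 = 0.049512
P(M+2) = 3 × 0.3672^2 × 0.6328^1 = 0.255972
P(M+4) = 3 × 0.3672^1 × 0.6328^2 = 0.441120
P(M+6) = 0.6328^3 = 0.253396
The M+4 peak is largest (0.441120); scaling to 100 gives 11.2 : 58.0 : 100.0 : 57.4.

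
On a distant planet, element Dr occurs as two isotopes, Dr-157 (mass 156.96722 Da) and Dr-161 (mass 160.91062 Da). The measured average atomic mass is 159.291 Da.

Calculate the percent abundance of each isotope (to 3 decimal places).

Let x be the fractional abundance of Dr-157; then Dr-161 has abundance 1 − x.
156.96722·x + 160.91062·(1 − x) = 159.291
(156.96722 − 160.91062)·x = 159.291 − 160.91062
x = -1.61962 / -3.94340 = 0.41072 → 41.072% Dr-157, 58.928% Dr-161.

Dr-157: 41.072%, Dr-161: 58.928%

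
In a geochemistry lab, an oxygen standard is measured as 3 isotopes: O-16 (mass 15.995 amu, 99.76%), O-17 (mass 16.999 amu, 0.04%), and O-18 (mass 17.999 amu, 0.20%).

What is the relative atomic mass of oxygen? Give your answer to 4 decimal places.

15.9994 amu

Ar = Σ fᵢ·mᵢ = 0.9976 × 15.995 + 0.0004 × 16.999 + 0.0020 × 17.999
= 15.95661 + 0.00680 + 0.03600 = 15.99941 amu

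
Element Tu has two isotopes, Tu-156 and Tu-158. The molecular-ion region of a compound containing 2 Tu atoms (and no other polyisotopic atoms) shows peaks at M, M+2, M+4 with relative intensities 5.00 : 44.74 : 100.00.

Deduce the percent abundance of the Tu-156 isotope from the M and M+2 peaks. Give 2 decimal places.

Let p = fractional abundance of Tu-156. I(M+2)/I(M) = [C(2,1)·p^1·(1−p)] / p^2 = 2·(1−p)/p = 44.74/5.00 = 8.9480
(1−p)/p = 8.9480/2 = 4.4740  ⇒  p = 1/(1 + 4.4740) = 0.1827
Tu-156: 18.27%, Tu-158: 81.73%.

18.27%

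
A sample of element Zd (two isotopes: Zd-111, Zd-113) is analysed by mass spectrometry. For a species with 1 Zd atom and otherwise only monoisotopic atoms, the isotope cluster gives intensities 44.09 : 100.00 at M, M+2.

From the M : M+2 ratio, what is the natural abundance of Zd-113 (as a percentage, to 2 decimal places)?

69.40%

Write p for the Zd-111 fraction. I(M+2)/I(M) = [C(1,1)·p^0·(1−p)] / p^1 = 1·(1−p)/p = 100.00/44.09 = 2.2681
(1−p)/p = 2.2681/1 = 2.2681  ⇒  p = 1/(1 + 2.2681) = 0.3060
Zd-111: 30.60%, Zd-113: 69.40%.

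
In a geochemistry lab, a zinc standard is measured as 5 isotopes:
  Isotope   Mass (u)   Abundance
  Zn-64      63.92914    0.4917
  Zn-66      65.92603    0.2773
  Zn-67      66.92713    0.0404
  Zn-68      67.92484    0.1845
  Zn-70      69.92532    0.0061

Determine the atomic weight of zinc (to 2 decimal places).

65.38 u

Average mass = Σ (abundance × isotope mass) = 0.4917 × 63.92914 + 0.2773 × 65.92603 + 0.0404 × 66.92713 + 0.1845 × 67.92484 + 0.0061 × 69.92532
= 31.433958 + 18.281288 + 2.703856 + 12.532133 + 0.426544 = 65.377779 u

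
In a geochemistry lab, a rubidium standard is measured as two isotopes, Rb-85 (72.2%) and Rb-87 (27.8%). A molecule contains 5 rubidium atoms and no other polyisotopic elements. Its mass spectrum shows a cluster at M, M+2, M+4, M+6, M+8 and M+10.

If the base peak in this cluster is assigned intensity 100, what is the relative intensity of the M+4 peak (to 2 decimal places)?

77.01

Term probabilities: M 0.1962, M+2 0.3777, M+4 0.2909, M+6 0.1120, M+8 0.0216, M+10 0.0017. Base peak = M+2.
P(M+2) = C(5,1) × 0.722^4 × 0.278^1 = 5 × 0.27173701 × 0.2780 = 0.377714 (base)
P(M+4) = C(5,2) × 0.722^3 × 0.278^2 = 10 × 0.37636705 × 0.077284 = 0.290872
Relative intensity = 0.290872 / 0.377714 × 100 = 77.01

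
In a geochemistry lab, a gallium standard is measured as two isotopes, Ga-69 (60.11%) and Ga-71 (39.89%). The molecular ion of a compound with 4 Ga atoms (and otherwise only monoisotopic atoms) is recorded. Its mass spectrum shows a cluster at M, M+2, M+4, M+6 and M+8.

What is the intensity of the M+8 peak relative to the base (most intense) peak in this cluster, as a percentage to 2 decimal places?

(0.6011 + 0.3989)^4 gives M 0.1306, M+2 0.3465, M+4 0.3450, M+6 0.1526, M+8 0.0253; the largest is M+2.
P(M+2) = C(4,1) × 0.6011^3 × 0.3989^1 = 4 × 0.21719018 × 0.3989 = 0.346549 (base)
P(M+8) = C(4,4) × 0.6011^0 × 0.3989^4 = 1 × 1.0000 × 0.02531956 = 0.025320
Relative intensity = 0.025320 / 0.346549 × 100 = 7.31

7.31%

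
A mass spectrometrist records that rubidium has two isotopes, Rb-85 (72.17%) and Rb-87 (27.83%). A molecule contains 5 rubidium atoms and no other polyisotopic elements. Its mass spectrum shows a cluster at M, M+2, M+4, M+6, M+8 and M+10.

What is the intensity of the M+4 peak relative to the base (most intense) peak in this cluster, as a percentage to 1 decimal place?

77.1%

(0.7217 + 0.2783)^5 gives M 0.1958, M+2 0.3775, M+4 0.2911, M+6 0.1123, M+8 0.0216, M+10 0.0017; the largest is M+2.
P(M+2) = C(5,1) × 0.7217^4 × 0.2783^1 = 5 × 0.27128565 × 0.2783 = 0.377494 (base)
P(M+4) = C(5,2) × 0.7217^3 × 0.2783^2 = 10 × 0.37589809 × 0.07745089 = 0.291136
Relative intensity = 0.291136 / 0.377494 × 100 = 77.1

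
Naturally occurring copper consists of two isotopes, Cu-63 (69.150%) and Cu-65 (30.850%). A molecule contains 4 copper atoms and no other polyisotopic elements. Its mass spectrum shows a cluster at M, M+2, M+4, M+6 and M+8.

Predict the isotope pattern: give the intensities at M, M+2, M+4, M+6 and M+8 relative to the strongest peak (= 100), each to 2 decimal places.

56.04 : 100.00 : 66.92 : 19.90 : 2.22

The 4 Cu atoms are independent, so intensities follow the terms of (0.69150 + 0.30850)^4.
P(M) = 0.69150^4 = 0.228649
P(M+2) = 4 × 0.69150^3 × 0.30850^1 = 0.408030
P(M+4) = 6 × 0.69150^2 × 0.30850^2 = 0.273052
P(M+6) = 4 × 0.69150^1 × 0.30850^3 = 0.081212
P(M+8) = 0.30850^4 = 0.009058
The M+2 peak is largest (0.408030); scaling to 100 gives 56.04 : 100.00 : 66.92 : 19.90 : 2.22.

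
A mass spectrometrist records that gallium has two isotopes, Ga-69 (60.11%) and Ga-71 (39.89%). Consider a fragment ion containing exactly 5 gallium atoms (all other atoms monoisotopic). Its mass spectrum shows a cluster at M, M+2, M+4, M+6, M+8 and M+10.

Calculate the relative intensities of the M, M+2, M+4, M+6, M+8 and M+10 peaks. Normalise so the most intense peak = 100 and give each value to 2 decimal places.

22.71 : 75.34 : 100.00 : 66.36 : 22.02 : 2.92

Expanding (0.6011 + 0.3989)^5:
P(M) = 0.6011^5 = 0.078475
P(M+2) = 5 × 0.6011^4 × 0.3989^1 = 0.260388
P(M+4) = 10 × 0.6011^3 × 0.3989^2 = 0.345596
P(M+6) = 10 × 0.6011^2 × 0.3989^3 = 0.229343
P(M+8) = 5 × 0.6011^1 × 0.3989^4 = 0.076098
P(M+10) = 0.3989^5 = 0.010100
The M+4 peak is largest (0.345596); scaling to 100 gives 22.71 : 75.34 : 100.00 : 66.36 : 22.02 : 2.92.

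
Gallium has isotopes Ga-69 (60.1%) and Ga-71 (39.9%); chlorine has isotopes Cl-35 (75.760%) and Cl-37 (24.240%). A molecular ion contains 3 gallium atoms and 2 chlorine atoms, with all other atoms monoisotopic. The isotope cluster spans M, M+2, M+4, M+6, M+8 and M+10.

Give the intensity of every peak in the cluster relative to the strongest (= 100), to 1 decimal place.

Gallium pattern (n=3): 0.2170818 : 0.4323576 : 0.2870394 : 0.0635212
Chlorine pattern (n=2): 0.57395776 : 0.36728448 : 0.05875776
Convolve the two distributions (both contribute in 2-u steps):
  M: 0.2170818×0.57395776 = 0.124596
  M+2: 0.2170818×0.36728448 + 0.4323576×0.57395776 = 0.327886
  M+4: 0.2170818×0.05875776 + 0.4323576×0.36728448 + 0.2870394×0.57395776 = 0.336302
  M+6: 0.4323576×0.05875776 + 0.2870394×0.36728448 + 0.0635212×0.57395776 = 0.167288
  M+8: 0.2870394×0.05875776 + 0.0635212×0.36728448 = 0.040196
  M+10: 0.0635212×0.05875776 = 0.003732
Scale to base peak (0.336302) = 100: 37.0 : 97.5 : 100.0 : 49.7 : 12.0 : 1.1

37.0 : 97.5 : 100.0 : 49.7 : 12.0 : 1.1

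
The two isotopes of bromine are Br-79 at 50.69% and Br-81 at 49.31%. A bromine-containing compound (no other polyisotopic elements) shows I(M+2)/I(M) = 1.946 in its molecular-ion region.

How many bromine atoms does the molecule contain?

The M+2/M ratio from n Br atoms is n · q/p = n · 0.4931/0.5069.
n = 1.946 × 0.5069/0.4931 = 2.00 ≈ 2

2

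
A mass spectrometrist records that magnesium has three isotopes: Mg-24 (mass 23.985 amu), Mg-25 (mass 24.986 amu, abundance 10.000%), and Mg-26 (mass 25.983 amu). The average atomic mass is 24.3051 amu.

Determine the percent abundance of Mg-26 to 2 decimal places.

11.01%

Let x and y be the fractions of Mg-24 and Mg-26. Then x + y = 1 − 0.10000 = 0.90000 and 23.985x + 25.983y = 24.3051 − 0.10000×24.986 = 21.8065.
Substituting: 23.985x + 25.983(0.90000 − x) = 21.8065
(23.985 − 25.983)x = -1.5782  ⇒  x = 0.78989, y = 0.11011
Mg-24: 78.99%, Mg-26: 11.01%.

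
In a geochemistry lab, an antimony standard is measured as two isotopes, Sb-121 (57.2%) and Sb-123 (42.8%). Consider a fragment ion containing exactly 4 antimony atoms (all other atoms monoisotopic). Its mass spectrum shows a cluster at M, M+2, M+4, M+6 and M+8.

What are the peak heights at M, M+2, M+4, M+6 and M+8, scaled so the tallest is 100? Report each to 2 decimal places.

29.77 : 89.10 : 100.00 : 49.88 : 9.33

Each Sb atom is independently Sb-121 (p = 0.572) or Sb-123 (q = 0.428); the cluster is the binomial expansion (p + q)^4.
P(M) = 0.572^4 = 0.107049
P(M+2) = 4 × 0.572^3 × 0.428^1 = 0.320400
P(M+4) = 6 × 0.572^2 × 0.428^2 = 0.359609
P(M+6) = 4 × 0.572^1 × 0.428^3 = 0.179385
P(M+8) = 0.428^4 = 0.033556
The M+4 peak is largest (0.359609); scaling to 100 gives 29.77 : 89.10 : 100.00 : 49.88 : 9.33.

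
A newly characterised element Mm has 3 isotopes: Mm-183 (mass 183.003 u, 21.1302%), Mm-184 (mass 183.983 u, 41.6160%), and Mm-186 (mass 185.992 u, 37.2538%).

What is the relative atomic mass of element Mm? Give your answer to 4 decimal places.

Weight each isotope mass by its fractional abundance: 0.211302 × 183.003 + 0.416160 × 183.983 + 0.372538 × 185.992
= 38.66890 + 76.56637 + 69.28909 = 184.52436 u

184.5244 u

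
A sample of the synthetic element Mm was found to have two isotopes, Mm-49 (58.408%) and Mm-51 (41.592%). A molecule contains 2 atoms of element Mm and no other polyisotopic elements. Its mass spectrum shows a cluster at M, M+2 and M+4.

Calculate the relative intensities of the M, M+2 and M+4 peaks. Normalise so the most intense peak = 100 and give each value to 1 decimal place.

Expanding (0.58408 + 0.41592)^2:
P(M) = 0.58408^2 = 0.341149
P(M+2) = 2 × 0.58408^1 × 0.41592^1 = 0.485861
P(M+4) = 0.41592^2 = 0.172989
The M+2 peak is largest (0.485861); scaling to 100 gives 70.2 : 100.0 : 35.6.

70.2 : 100.0 : 35.6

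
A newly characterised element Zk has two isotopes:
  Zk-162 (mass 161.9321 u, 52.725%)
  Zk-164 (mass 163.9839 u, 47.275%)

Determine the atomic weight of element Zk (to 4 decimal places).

The abundance-weighted mean is 0.52725 × 161.9321 + 0.47275 × 163.9839
= 85.37870 + 77.52339 = 162.90209 u

162.9021 u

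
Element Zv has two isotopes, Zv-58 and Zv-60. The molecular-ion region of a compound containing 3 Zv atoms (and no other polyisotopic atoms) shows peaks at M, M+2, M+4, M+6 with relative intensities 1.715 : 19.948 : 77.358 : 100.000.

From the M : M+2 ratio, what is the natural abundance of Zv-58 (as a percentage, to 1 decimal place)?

If p is the fraction of Zv that is Zv-58, then I(M+2)/I(M) = [C(3,1)·p^2·(1−p)] / p^3 = 3·(1−p)/p = 19.948/1.715 = 11.6315
(1−p)/p = 11.6315/3 = 3.8772  ⇒  p = 1/(1 + 3.8772) = 0.2050
Zv-58: 20.5%, Zv-60: 79.5%.

20.5%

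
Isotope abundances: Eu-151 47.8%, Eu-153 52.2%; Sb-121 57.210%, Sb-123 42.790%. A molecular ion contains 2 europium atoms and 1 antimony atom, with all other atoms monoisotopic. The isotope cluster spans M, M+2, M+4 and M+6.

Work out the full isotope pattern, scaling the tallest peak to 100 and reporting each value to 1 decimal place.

34.1 : 100.0 : 96.4 : 30.4

Europium pattern (n=2): 0.228484 : 0.499032 : 0.272484
Antimony pattern (n=1): 0.5721 : 0.4279
Convolve the two distributions (both contribute in 2-u steps):
  M: 0.228484×0.5721 = 0.130716
  M+2: 0.228484×0.4279 + 0.499032×0.5721 = 0.383265
  M+4: 0.499032×0.4279 + 0.272484×0.5721 = 0.369424
  M+6: 0.272484×0.4279 = 0.116596
Scale to base peak (0.383265) = 100: 34.1 : 100.0 : 96.4 : 30.4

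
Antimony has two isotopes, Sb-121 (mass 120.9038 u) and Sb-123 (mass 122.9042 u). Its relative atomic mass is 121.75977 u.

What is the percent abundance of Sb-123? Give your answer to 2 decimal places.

Writing the weighted mean with unknown fraction x of Sb-121:
120.9038·x + 122.9042·(1 − x) = 121.75977
(120.9038 − 122.9042)·x = 121.75977 − 122.9042
x = -1.14443 / -2.0004 = 0.57210 → 57.21% Sb-121, 42.79% Sb-123.

42.79%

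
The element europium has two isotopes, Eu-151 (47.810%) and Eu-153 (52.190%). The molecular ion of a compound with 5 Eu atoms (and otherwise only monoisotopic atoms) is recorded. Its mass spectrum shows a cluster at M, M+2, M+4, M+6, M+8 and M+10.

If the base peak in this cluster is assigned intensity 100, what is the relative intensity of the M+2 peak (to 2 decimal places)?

41.96

Binomial terms of (0.47810 + 0.52190)^5: M 0.0250, M+2 0.1363, M+4 0.2977, M+6 0.3249, M+8 0.1774, M+10 0.0387 → M+6 is the base peak.
P(M+6) = C(5,3) × 0.47810^2 × 0.52190^3 = 10 × 0.22857961 × 0.14215492 = 0.324937 (base)
P(M+2) = C(5,1) × 0.47810^4 × 0.52190^1 = 5 × 0.05224864 × 0.5219 = 0.136343
Relative intensity = 0.136343 / 0.324937 × 100 = 41.96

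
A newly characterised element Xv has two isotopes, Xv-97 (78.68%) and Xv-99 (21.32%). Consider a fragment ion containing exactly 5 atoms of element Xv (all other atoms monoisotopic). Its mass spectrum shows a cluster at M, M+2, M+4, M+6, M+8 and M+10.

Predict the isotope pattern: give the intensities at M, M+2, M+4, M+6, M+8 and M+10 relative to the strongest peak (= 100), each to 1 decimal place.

73.8 : 100.0 : 54.2 : 14.7 : 2.0 : 0.1

Each Xv atom is independently Xv-97 (p = 0.7868) or Xv-99 (q = 0.2132); the cluster is the binomial expansion (p + q)^5.
P(M) = 0.7868^5 = 0.301524
P(M+2) = 5 × 0.7868^4 × 0.2132^1 = 0.408521
P(M+4) = 10 × 0.7868^3 × 0.2132^2 = 0.221395
P(M+6) = 10 × 0.7868^2 × 0.2132^3 = 0.059992
P(M+8) = 5 × 0.7868^1 × 0.2132^4 = 0.008128
P(M+10) = 0.2132^5 = 0.000440
The M+2 peak is largest (0.408521); scaling to 100 gives 73.8 : 100.0 : 54.2 : 14.7 : 2.0 : 0.1.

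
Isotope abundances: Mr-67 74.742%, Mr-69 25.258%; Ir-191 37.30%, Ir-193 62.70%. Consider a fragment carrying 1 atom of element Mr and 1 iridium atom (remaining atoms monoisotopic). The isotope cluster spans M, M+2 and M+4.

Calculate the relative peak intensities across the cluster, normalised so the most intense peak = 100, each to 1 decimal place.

Element Mr pattern (n=1): 0.74742 : 0.25258
Iridium pattern (n=1): 0.3730 : 0.6270
Convolve the two distributions (both contribute in 2-u steps):
  M: 0.74742×0.3730 = 0.278788
  M+2: 0.74742×0.6270 + 0.25258×0.3730 = 0.562845
  M+4: 0.25258×0.6270 = 0.158368
Scale to base peak (0.562845) = 100: 49.5 : 100.0 : 28.1

49.5 : 100.0 : 28.1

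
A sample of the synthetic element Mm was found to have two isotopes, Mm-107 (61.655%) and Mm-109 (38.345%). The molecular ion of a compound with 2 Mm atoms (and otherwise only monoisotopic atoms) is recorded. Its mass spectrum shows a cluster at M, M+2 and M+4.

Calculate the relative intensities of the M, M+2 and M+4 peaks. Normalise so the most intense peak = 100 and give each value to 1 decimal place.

The 2 Mm atoms are independent, so intensities follow the terms of (0.61655 + 0.38345)^2.
P(M) = 0.61655^2 = 0.380134
P(M+2) = 2 × 0.61655^1 × 0.38345^1 = 0.472832
P(M+4) = 0.38345^2 = 0.147034
The M+2 peak is largest (0.472832); scaling to 100 gives 80.4 : 100.0 : 31.1.

80.4 : 100.0 : 31.1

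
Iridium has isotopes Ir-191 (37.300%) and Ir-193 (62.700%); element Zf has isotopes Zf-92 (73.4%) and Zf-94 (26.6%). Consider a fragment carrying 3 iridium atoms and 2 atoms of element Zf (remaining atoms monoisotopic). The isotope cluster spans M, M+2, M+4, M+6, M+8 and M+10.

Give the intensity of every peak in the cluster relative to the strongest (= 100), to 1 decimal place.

Iridium pattern (n=3): 0.05189512 : 0.26170165 : 0.43991135 : 0.24649188
Element Zf pattern (n=2): 0.538756 : 0.390488 : 0.070756
Convolve the two distributions (both contribute in 2-u steps):
  M: 0.05189512×0.538756 = 0.027959
  M+2: 0.05189512×0.390488 + 0.26170165×0.538756 = 0.161258
  M+4: 0.05189512×0.070756 + 0.26170165×0.390488 + 0.43991135×0.538756 = 0.342868
  M+6: 0.26170165×0.070756 + 0.43991135×0.390488 + 0.24649188×0.538756 = 0.323096
  M+8: 0.43991135×0.070756 + 0.24649188×0.390488 = 0.127378
  M+10: 0.24649188×0.070756 = 0.017441
Scale to base peak (0.342868) = 100: 8.2 : 47.0 : 100.0 : 94.2 : 37.2 : 5.1

8.2 : 47.0 : 100.0 : 94.2 : 37.2 : 5.1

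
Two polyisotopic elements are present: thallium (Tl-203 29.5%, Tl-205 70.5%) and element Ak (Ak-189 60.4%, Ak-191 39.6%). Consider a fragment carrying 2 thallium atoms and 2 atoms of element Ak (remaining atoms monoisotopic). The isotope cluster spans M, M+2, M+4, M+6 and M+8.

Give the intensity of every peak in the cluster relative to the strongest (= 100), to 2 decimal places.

8.06 : 49.09 : 100.00 : 76.91 : 19.78

Thallium pattern (n=2): 0.087025 : 0.41595 : 0.497025
Element Ak pattern (n=2): 0.364816 : 0.478368 : 0.156816
Convolve the two distributions (both contribute in 2-u steps):
  M: 0.087025×0.364816 = 0.031748
  M+2: 0.087025×0.478368 + 0.41595×0.364816 = 0.193375
  M+4: 0.087025×0.156816 + 0.41595×0.478368 + 0.497025×0.364816 = 0.393947
  M+6: 0.41595×0.156816 + 0.497025×0.478368 = 0.302988
  M+8: 0.497025×0.156816 = 0.077941
Scale to base peak (0.393947) = 100: 8.06 : 49.09 : 100.00 : 76.91 : 19.78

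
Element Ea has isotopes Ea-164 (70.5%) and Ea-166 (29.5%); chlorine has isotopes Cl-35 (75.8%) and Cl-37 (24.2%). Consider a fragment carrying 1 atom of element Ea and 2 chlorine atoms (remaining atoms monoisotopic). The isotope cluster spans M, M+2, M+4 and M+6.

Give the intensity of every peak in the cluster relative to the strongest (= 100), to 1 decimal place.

94.6 : 100.0 : 34.9 : 4.0

Element Ea pattern (n=1): 0.7050 : 0.2950
Chlorine pattern (n=2): 0.574564 : 0.366872 : 0.058564
Convolve the two distributions (both contribute in 2-u steps):
  M: 0.7050×0.574564 = 0.405068
  M+2: 0.7050×0.366872 + 0.2950×0.574564 = 0.428141
  M+4: 0.7050×0.058564 + 0.2950×0.366872 = 0.149515
  M+6: 0.2950×0.058564 = 0.017276
Scale to base peak (0.428141) = 100: 94.6 : 100.0 : 34.9 : 4.0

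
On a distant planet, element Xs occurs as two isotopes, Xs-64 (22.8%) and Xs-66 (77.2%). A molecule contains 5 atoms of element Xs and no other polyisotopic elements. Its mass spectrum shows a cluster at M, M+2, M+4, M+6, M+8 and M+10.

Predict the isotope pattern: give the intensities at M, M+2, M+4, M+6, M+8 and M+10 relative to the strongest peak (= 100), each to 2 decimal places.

0.15 : 2.58 : 17.44 : 59.07 : 100.00 : 67.72

Each Xs atom is independently Xs-64 (p = 0.228) or Xs-66 (q = 0.772); the cluster is the binomial expansion (p + q)^5.
P(M) = 0.228^5 = 0.000616
P(M+2) = 5 × 0.228^4 × 0.772^1 = 0.010431
P(M+4) = 10 × 0.228^3 × 0.772^2 = 0.070638
P(M+6) = 10 × 0.228^2 × 0.772^3 = 0.239178
P(M+8) = 5 × 0.228^1 × 0.772^4 = 0.404924
P(M+10) = 0.772^5 = 0.274212
The M+8 peak is largest (0.404924); scaling to 100 gives 0.15 : 2.58 : 17.44 : 59.07 : 100.00 : 67.72.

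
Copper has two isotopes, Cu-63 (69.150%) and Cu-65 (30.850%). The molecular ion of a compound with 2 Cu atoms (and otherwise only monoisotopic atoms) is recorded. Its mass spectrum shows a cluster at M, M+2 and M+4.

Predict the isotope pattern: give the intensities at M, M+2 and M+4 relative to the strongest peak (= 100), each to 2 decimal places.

100.00 : 89.23 : 19.90

The 2 Cu atoms are independent, so intensities follow the terms of (0.69150 + 0.30850)^2.
P(M) = 0.69150^2 = 0.478172
P(M+2) = 2 × 0.69150^1 × 0.30850^1 = 0.426656
P(M+4) = 0.30850^2 = 0.095172
The M peak is largest (0.478172); scaling to 100 gives 100.00 : 89.23 : 19.90.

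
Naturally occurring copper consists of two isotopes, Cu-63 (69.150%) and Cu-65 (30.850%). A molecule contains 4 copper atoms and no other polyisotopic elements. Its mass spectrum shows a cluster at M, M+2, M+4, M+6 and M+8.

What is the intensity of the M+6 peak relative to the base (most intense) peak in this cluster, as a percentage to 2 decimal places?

19.90%

Term probabilities: M 0.2286, M+2 0.4080, M+4 0.2731, M+6 0.0812, M+8 0.0091. Base peak = M+2.
P(M+2) = C(4,1) × 0.69150^3 × 0.30850^1 = 4 × 0.33065611 × 0.3085 = 0.408030 (base)
P(M+6) = C(4,3) × 0.69150^1 × 0.30850^3 = 4 × 0.6915 × 0.02936064 = 0.081212
Relative intensity = 0.081212 / 0.408030 × 100 = 19.90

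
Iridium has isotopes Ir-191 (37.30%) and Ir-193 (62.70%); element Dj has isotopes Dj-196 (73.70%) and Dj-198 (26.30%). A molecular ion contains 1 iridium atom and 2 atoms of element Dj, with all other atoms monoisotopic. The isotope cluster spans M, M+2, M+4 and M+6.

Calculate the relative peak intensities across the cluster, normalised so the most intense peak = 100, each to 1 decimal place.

41.8 : 100.0 : 55.4 : 8.9

Iridium pattern (n=1): 0.3730 : 0.6270
Element Dj pattern (n=2): 0.543169 : 0.387662 : 0.069169
Convolve the two distributions (both contribute in 2-u steps):
  M: 0.3730×0.543169 = 0.202602
  M+2: 0.3730×0.387662 + 0.6270×0.543169 = 0.485165
  M+4: 0.3730×0.069169 + 0.6270×0.387662 = 0.268864
  M+6: 0.6270×0.069169 = 0.043369
Scale to base peak (0.485165) = 100: 41.8 : 100.0 : 55.4 : 8.9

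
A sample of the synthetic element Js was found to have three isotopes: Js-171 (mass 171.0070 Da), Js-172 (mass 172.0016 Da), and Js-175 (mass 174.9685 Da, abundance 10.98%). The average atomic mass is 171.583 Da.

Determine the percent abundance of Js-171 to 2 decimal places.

74.84%

The remaining 89.02% is split between Js-171 (fraction x) and Js-172 (fraction 0.8902 − x).
Substituting: 171.0070x + 172.0016(0.8902 − x) = 152.3714587
(171.0070 − 172.0016)x = -0.74436562  ⇒  x = 0.74841, y = 0.14179
Js-171: 74.84%, Js-172: 14.18%.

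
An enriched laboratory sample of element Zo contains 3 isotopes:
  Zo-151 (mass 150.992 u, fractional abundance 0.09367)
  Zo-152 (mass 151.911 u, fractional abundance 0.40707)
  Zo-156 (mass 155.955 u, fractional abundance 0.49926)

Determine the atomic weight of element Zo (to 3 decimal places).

The abundance-weighted mean is 0.09367 × 150.992 + 0.40707 × 151.911 + 0.49926 × 155.955
= 14.1434 + 61.8384 + 77.8621 = 153.8439 u

153.844 u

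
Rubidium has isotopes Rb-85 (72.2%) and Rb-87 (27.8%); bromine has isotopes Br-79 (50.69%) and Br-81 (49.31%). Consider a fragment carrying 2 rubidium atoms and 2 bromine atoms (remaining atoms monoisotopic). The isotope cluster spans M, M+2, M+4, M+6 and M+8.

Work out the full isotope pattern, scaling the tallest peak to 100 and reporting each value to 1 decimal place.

36.8 : 100.0 : 95.5 : 37.5 : 5.2

Rubidium pattern (n=2): 0.521284 : 0.401432 : 0.077284
Bromine pattern (n=2): 0.25694761 : 0.49990478 : 0.24314761
Convolve the two distributions (both contribute in 2-u steps):
  M: 0.521284×0.25694761 = 0.133943
  M+2: 0.521284×0.49990478 + 0.401432×0.25694761 = 0.363739
  M+4: 0.521284×0.24314761 + 0.401432×0.49990478 + 0.077284×0.25694761 = 0.347285
  M+6: 0.401432×0.24314761 + 0.077284×0.49990478 = 0.136242
  M+8: 0.077284×0.24314761 = 0.018791
Scale to base peak (0.363739) = 100: 36.8 : 100.0 : 95.5 : 37.5 : 5.2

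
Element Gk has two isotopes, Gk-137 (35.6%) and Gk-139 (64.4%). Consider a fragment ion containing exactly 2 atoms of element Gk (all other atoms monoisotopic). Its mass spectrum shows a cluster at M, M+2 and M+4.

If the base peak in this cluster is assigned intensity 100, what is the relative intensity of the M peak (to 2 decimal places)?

Binomial terms of (0.356 + 0.644)^2: M 0.1267, M+2 0.4585, M+4 0.4147 → M+2 is the base peak.
P(M+2) = C(2,1) × 0.356^1 × 0.644^1 = 2 × 0.3560 × 0.6440 = 0.458528 (base)
P(M) = C(2,0) × 0.356^2 × 0.644^0 = 1 × 0.126736 × 1.0000 = 0.126736
Relative intensity = 0.126736 / 0.458528 × 100 = 27.64

27.64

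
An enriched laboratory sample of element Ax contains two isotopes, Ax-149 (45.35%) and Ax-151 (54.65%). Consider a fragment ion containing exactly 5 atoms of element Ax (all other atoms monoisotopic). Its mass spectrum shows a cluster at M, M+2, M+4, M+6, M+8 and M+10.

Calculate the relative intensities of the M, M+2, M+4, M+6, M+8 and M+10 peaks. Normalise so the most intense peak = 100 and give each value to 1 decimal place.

The 5 Ax atoms are independent, so intensities follow the terms of (0.4535 + 0.5465)^5.
P(M) = 0.4535^5 = 0.019182
P(M+2) = 5 × 0.4535^4 × 0.5465^1 = 0.115576
P(M+4) = 10 × 0.4535^3 × 0.5465^2 = 0.278556
P(M+6) = 10 × 0.4535^2 × 0.5465^3 = 0.335680
P(M+8) = 5 × 0.4535^1 × 0.5465^4 = 0.202259
P(M+10) = 0.5465^5 = 0.048747
The M+6 peak is largest (0.335680); scaling to 100 gives 5.7 : 34.4 : 83.0 : 100.0 : 60.3 : 14.5.

5.7 : 34.4 : 83.0 : 100.0 : 60.3 : 14.5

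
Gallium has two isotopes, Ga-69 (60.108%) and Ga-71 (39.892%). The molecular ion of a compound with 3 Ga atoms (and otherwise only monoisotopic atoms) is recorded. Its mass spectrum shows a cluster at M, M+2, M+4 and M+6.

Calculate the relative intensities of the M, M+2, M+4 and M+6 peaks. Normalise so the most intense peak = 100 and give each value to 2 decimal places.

Each Ga atom is independently Ga-69 (p = 0.60108) or Ga-71 (q = 0.39892); the cluster is the binomial expansion (p + q)^3.
P(M) = 0.60108^3 = 0.217169
P(M+2) = 3 × 0.60108^2 × 0.39892^1 = 0.432386
P(M+4) = 3 × 0.60108^1 × 0.39892^2 = 0.286963
P(M+6) = 0.39892^3 = 0.063483
The M+2 peak is largest (0.432386); scaling to 100 gives 50.23 : 100.00 : 66.37 : 14.68.

50.23 : 100.00 : 66.37 : 14.68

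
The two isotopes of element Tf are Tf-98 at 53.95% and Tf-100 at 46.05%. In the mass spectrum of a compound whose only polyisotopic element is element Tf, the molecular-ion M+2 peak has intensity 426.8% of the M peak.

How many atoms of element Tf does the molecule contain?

The M+2/M ratio from n Tf atoms is n · q/p = n · 0.4605/0.5395.
n = 4.268 × 0.5395/0.4605 = 5.00 ≈ 5

5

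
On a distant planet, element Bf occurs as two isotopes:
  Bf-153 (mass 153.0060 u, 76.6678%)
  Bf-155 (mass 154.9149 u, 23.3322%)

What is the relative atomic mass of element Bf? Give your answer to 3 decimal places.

Weight each isotope mass by its fractional abundance: 0.766678 × 153.0060 + 0.233322 × 154.9149
= 117.30633 + 36.14505 = 153.45138 u

153.451 u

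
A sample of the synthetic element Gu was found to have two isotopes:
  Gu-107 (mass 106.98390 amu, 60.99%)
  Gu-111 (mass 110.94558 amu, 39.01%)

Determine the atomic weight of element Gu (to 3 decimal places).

108.529 amu

Ar = Σ fᵢ·mᵢ = 0.6099 × 106.98390 + 0.3901 × 110.94558
= 65.249481 + 43.279871 = 108.529352 amu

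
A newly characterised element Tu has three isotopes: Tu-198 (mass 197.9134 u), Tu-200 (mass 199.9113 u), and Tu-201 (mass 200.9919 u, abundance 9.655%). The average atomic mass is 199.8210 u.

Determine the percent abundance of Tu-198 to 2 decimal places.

9.74%

The remaining 90.345% is split between Tu-198 (fraction x) and Tu-200 (fraction 0.90345 − x).
Substituting: 197.9134x + 199.9113(0.90345 − x) = 180.415232055
(197.9134 − 199.9113)x = -0.19463193  ⇒  x = 0.09742, y = 0.80603
Tu-198: 9.74%, Tu-200: 80.60%.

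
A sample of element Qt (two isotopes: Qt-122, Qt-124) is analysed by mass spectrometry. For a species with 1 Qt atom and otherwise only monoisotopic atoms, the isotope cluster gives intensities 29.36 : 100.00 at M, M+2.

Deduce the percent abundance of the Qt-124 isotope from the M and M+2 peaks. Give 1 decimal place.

Let p = fractional abundance of Qt-122. I(M+2)/I(M) = [C(1,1)·p^0·(1−p)] / p^1 = 1·(1−p)/p = 100.00/29.36 = 3.4060
(1−p)/p = 3.4060/1 = 3.4060  ⇒  p = 1/(1 + 3.4060) = 0.2270
Qt-122: 22.7%, Qt-124: 77.3%.

77.3%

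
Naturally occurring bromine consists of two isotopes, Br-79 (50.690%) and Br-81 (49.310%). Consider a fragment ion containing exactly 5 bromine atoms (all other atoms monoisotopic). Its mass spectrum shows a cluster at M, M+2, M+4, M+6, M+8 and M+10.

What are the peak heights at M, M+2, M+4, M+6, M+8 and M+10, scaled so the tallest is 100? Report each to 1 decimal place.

Expanding (0.50690 + 0.49310)^5:
P(M) = 0.50690^5 = 0.033467
P(M+2) = 5 × 0.50690^4 × 0.49310^1 = 0.162777
P(M+4) = 10 × 0.50690^3 × 0.49310^2 = 0.316692
P(M+6) = 10 × 0.50690^2 × 0.49310^3 = 0.308070
P(M+8) = 5 × 0.50690^1 × 0.49310^4 = 0.149842
P(M+10) = 0.49310^5 = 0.029152
The M+4 peak is largest (0.316692); scaling to 100 gives 10.6 : 51.4 : 100.0 : 97.3 : 47.3 : 9.2.

10.6 : 51.4 : 100.0 : 97.3 : 47.3 : 9.2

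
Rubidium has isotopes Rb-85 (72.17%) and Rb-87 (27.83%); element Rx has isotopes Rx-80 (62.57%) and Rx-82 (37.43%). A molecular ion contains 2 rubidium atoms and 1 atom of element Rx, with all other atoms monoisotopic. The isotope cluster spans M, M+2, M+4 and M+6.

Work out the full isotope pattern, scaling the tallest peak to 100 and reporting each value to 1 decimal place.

73.0 : 100.0 : 44.5 : 6.5

Rubidium pattern (n=2): 0.52085089 : 0.40169822 : 0.07745089
Element Rx pattern (n=1): 0.6257 : 0.3743
Convolve the two distributions (both contribute in 2-u steps):
  M: 0.52085089×0.6257 = 0.325896
  M+2: 0.52085089×0.3743 + 0.40169822×0.6257 = 0.446297
  M+4: 0.40169822×0.3743 + 0.07745089×0.6257 = 0.198817
  M+6: 0.07745089×0.3743 = 0.028990
Scale to base peak (0.446297) = 100: 73.0 : 100.0 : 44.5 : 6.5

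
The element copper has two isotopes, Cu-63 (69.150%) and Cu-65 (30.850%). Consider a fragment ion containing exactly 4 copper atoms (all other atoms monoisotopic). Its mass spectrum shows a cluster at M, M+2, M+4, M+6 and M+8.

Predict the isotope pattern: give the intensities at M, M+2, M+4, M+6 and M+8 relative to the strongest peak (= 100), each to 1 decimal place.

56.0 : 100.0 : 66.9 : 19.9 : 2.2

The 4 Cu atoms are independent, so intensities follow the terms of (0.69150 + 0.30850)^4.
P(M) = 0.69150^4 = 0.228649
P(M+2) = 4 × 0.69150^3 × 0.30850^1 = 0.408030
P(M+4) = 6 × 0.69150^2 × 0.30850^2 = 0.273052
P(M+6) = 4 × 0.69150^1 × 0.30850^3 = 0.081212
P(M+8) = 0.30850^4 = 0.009058
The M+2 peak is largest (0.408030); scaling to 100 gives 56.0 : 100.0 : 66.9 : 19.9 : 2.2.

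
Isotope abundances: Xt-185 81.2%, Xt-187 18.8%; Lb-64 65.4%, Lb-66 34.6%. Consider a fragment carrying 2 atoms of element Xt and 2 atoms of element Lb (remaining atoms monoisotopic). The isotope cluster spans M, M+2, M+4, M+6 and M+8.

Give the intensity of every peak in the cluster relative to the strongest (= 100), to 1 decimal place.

65.7 : 100.0 : 54.1 : 12.2 : 1.0

Element Xt pattern (n=2): 0.659344 : 0.305312 : 0.035344
Element Lb pattern (n=2): 0.427716 : 0.452568 : 0.119716
Convolve the two distributions (both contribute in 2-u steps):
  M: 0.659344×0.427716 = 0.282012
  M+2: 0.659344×0.452568 + 0.305312×0.427716 = 0.428985
  M+4: 0.659344×0.119716 + 0.305312×0.452568 + 0.035344×0.427716 = 0.232226
  M+6: 0.305312×0.119716 + 0.035344×0.452568 = 0.052546
  M+8: 0.035344×0.119716 = 0.004231
Scale to base peak (0.428985) = 100: 65.7 : 100.0 : 54.1 : 12.2 : 1.0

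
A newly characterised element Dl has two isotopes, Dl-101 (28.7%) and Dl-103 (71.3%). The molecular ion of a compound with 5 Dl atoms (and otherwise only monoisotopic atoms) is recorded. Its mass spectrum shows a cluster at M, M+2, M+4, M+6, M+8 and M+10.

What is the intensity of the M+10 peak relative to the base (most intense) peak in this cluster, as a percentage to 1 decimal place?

49.7%

Binomial terms of (0.287 + 0.713)^5: M 0.0019, M+2 0.0242, M+4 0.1202, M+6 0.2986, M+8 0.3709, M+10 0.1843 → M+8 is the base peak.
P(M+8) = C(5,4) × 0.287^1 × 0.713^4 = 5 × 0.2870 × 0.25843904 = 0.370860 (base)
P(M+10) = C(5,5) × 0.287^0 × 0.713^5 = 1 × 1.0000 × 0.18426704 = 0.184267
Relative intensity = 0.184267 / 0.370860 × 100 = 49.7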